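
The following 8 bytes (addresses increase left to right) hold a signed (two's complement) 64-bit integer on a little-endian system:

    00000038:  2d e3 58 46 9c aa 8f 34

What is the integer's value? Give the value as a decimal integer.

3787433399813727021

In little-endian order the low byte comes first in memory.
Reassemble most-significant byte first: 34 8F AA 9C 46 58 E3 2D → 0x348FAA9C4658E32D.
0x348FAA9C4658E32D = 3787433399813727021.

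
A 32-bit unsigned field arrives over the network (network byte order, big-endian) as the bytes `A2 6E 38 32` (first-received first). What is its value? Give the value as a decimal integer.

2725132338

In big-endian order the high byte comes first in memory.
The bytes are already most-significant first: 0xA26E3832.
0xA26E3832 = 2725132338.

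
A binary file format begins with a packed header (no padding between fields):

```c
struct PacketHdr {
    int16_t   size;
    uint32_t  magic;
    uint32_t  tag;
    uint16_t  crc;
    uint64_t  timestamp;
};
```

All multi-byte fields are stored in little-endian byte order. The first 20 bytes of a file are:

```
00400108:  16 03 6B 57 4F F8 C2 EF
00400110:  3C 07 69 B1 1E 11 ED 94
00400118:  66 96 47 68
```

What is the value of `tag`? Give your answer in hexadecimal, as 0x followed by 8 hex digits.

`tag` follows `size` (2 B), `magic` (4 B), so it starts at offset 2 + 4 = 6 and occupies 4 bytes.
Bytes at offsets 6..9: C2 EF 3C 07.
Little-endian: lowest address holds the least-significant byte.
Reassemble most-significant byte first: 07 3C EF C2 → 0x073CEFC2.

0x073CEFC2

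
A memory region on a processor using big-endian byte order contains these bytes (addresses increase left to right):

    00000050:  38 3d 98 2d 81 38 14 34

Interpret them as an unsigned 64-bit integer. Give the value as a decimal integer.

Big-endian stores the most-significant byte at the lowest address.
The bytes are already most-significant first: 0x383D982D81381434.
0x383D982D81381434 = 4052562560912200756.

4052562560912200756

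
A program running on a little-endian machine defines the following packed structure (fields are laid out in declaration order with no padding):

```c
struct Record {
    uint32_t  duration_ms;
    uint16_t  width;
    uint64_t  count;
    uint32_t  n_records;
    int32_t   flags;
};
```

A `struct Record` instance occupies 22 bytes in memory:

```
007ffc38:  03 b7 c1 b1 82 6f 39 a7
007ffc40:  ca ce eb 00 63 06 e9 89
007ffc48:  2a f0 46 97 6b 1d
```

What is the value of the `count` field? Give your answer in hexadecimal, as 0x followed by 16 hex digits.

`count` follows `duration_ms` (4 B), `width` (2 B), so it starts at offset 4 + 2 = 6 and occupies 8 bytes.
Bytes at offsets 6..13: 39 A7 CA CE EB 00 63 06.
In little-endian order the low byte comes first in memory.
Reassemble most-significant byte first: 06 63 00 EB CE CA A7 39 → 0x066300EBCECAA739.

0x066300EBCECAA739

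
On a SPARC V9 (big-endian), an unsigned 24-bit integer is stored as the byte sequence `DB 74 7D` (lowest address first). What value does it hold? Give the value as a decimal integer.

14382205

In big-endian order the high byte comes first in memory.
The bytes are already most-significant first: 0xDB747D.
0xDB747D = 14382205.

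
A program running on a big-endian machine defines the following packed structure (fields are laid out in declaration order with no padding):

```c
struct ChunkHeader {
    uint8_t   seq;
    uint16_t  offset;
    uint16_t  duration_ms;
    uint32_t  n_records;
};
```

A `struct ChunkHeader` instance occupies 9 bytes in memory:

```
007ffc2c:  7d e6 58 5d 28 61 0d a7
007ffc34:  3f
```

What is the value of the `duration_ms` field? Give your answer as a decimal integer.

23848

`duration_ms` follows `seq` (1 B), `offset` (2 B), so it starts at offset 1 + 2 = 3 and occupies 2 bytes.
Bytes at offsets 3..4: 5D 28.
Big-endian: lowest address holds the most-significant byte.
The bytes are already most-significant first: 0x5D28.
0x5D28 = 23848.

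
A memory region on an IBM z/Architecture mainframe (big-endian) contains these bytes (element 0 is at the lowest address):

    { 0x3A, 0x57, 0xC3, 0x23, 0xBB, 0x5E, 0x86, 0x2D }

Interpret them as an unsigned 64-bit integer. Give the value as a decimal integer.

4204043335408453165

In big-endian order the high byte comes first in memory.
The bytes are already most-significant first: 0x3A57C323BB5E862D.
0x3A57C323BB5E862D = 4204043335408453165.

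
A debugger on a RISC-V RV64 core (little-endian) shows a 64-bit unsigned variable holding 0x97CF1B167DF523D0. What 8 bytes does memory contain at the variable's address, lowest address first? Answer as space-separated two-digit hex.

D0 23 F5 7D 16 1B CF 97

Split into bytes (most-significant first): 97 CF 1B 16 7D F5 23 D0.
Little-endian: lowest address holds the least-significant byte.
So at ascending addresses the bytes are D0 23 F5 7D 16 1B CF 97.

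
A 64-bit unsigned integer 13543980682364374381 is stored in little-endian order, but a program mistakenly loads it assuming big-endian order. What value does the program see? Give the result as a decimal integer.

13543980682364374381 in 64-bit hexadecimal is 0xBBF5E2ABE914CD6D.
Stored little-endian, the bytes at ascending addresses are 6D CD 14 E9 AB E2 F5 BB.
Read back as big-endian, the last byte is least significant, giving 0x6DCD14E9ABE2F5BB.
0x6DCD14E9ABE2F5BB = 7912003114203542971.

7912003114203542971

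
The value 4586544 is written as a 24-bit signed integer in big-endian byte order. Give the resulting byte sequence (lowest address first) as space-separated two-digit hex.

45 FC 30

4586544 in hexadecimal, padded to 24 bits, is 0x45FC30.
Split into bytes (most-significant first): 45 FC 30.
Big-endian stores the most-significant byte at the lowest address.
So the memory order matches the most-significant-first order: 45 FC 30.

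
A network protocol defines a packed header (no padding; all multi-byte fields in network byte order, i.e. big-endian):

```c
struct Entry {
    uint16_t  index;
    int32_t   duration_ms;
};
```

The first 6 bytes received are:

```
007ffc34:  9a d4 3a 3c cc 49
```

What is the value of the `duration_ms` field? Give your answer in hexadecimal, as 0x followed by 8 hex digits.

`duration_ms` follows `index` (2 bytes), so it starts at byte offset 2 and occupies 4 bytes.
Bytes at offsets 2..5: 3A 3C CC 49.
In big-endian order the high byte comes first in memory.
The bytes are already most-significant first: 0x3A3CCC49.

0x3A3CCC49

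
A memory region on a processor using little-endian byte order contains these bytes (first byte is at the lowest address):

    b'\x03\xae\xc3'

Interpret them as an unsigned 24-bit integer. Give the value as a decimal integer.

In little-endian order the low byte comes first in memory.
Reassemble most-significant byte first: C3 AE 03 → 0xC3AE03.
0xC3AE03 = 12824067.

12824067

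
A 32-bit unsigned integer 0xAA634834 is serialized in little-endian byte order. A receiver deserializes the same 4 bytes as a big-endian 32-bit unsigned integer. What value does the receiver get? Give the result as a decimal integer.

877159338

Stored little-endian, the bytes at ascending addresses are 34 48 63 AA.
Read back as big-endian, the last byte is least significant, giving 0x344863AA.
0x344863AA = 877159338.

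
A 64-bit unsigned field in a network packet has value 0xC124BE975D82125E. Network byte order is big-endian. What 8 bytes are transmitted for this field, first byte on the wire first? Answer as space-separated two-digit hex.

C1 24 BE 97 5D 82 12 5E

Split into bytes (most-significant first): C1 24 BE 97 5D 82 12 5E.
Big-endian: lowest address holds the most-significant byte.
So the memory order matches the most-significant-first order: C1 24 BE 97 5D 82 12 5E.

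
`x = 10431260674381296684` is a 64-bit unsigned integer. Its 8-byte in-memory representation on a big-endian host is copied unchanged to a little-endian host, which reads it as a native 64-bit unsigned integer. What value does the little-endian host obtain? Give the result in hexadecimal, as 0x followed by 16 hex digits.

10431260674381296684 in 64-bit hexadecimal is 0x90C34850EFFFB42C.
Stored big-endian, the bytes at ascending addresses are 90 C3 48 50 EF FF B4 2C.
Read back as little-endian, the first byte is least significant, giving 0x2CB4FFEF5048C390.

0x2CB4FFEF5048C390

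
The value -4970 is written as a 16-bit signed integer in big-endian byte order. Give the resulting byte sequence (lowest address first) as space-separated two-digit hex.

Two's complement of -4970 in 16 bits: 4970 = 0x136A; invert → 0xEC95; add 1 → 0xEC96.
Split into bytes (most-significant first): EC 96.
In big-endian order the high byte comes first in memory.
So the memory order matches the most-significant-first order: EC 96.

EC 96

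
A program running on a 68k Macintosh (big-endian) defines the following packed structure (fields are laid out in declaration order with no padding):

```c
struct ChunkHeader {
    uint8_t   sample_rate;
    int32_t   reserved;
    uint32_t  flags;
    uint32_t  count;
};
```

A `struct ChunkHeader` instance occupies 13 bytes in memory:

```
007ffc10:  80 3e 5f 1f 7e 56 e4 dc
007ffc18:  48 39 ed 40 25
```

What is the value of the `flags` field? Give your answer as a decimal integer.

1457839176

`flags` follows `sample_rate` (1 B), `reserved` (4 B), so it starts at offset 1 + 4 = 5 and occupies 4 bytes.
Bytes at offsets 5..8: 56 E4 DC 48.
Big-endian: lowest address holds the most-significant byte.
The bytes are already most-significant first: 0x56E4DC48.
0x56E4DC48 = 1457839176.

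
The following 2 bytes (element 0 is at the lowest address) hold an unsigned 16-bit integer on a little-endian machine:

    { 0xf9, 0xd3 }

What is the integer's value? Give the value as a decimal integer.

Little-endian: lowest address holds the least-significant byte.
Reassemble most-significant byte first: D3 F9 → 0xD3F9.
0xD3F9 = 54265.

54265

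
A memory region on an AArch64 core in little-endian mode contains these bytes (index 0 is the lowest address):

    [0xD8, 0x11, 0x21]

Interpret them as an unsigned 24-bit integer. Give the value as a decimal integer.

2167256

Little-endian stores the least-significant byte at the lowest address.
Reassemble most-significant byte first: 21 11 D8 → 0x2111D8.
0x2111D8 = 2167256.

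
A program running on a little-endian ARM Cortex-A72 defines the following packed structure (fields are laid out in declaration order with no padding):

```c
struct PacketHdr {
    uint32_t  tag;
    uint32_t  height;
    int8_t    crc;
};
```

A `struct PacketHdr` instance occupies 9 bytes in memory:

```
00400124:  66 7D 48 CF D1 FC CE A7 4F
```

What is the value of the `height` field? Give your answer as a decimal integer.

`height` follows `tag` (4 bytes), so it starts at byte offset 4 and occupies 4 bytes.
Bytes at offsets 4..7: D1 FC CE A7.
In little-endian order the low byte comes first in memory.
Reassemble most-significant byte first: A7 CE FC D1 → 0xA7CEFCD1.
0xA7CEFCD1 = 2815360209.

2815360209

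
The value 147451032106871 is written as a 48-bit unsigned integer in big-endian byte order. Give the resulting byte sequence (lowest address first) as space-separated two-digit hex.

147451032106871 in hexadecimal, padded to 48 bits, is 0x861B1E63F777.
Split into bytes (most-significant first): 86 1B 1E 63 F7 77.
Big-endian stores the most-significant byte at the lowest address.
So the memory order matches the most-significant-first order: 86 1B 1E 63 F7 77.

86 1B 1E 63 F7 77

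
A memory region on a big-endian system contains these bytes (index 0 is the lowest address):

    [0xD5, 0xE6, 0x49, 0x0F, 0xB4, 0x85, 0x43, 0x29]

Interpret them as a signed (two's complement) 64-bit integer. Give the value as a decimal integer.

In big-endian order the high byte comes first in memory.
The bytes are already most-significant first: 0xD5E6490FB4854329.
Top bit is set, so as a signed 64-bit value this is 0xD5E6490FB4854329 − 2^64 = -3033656967185480919.

-3033656967185480919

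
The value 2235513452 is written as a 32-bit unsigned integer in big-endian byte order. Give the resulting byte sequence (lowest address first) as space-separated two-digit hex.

2235513452 in hexadecimal, padded to 32 bits, is 0x853F3A6C.
Split into bytes (most-significant first): 85 3F 3A 6C.
In big-endian order the high byte comes first in memory.
So the memory order matches the most-significant-first order: 85 3F 3A 6C.

85 3F 3A 6C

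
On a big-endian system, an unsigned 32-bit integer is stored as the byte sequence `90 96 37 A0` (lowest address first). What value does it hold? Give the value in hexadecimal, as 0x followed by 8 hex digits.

Big-endian: lowest address holds the most-significant byte.
The bytes are already most-significant first: 0x909637A0.

0x909637A0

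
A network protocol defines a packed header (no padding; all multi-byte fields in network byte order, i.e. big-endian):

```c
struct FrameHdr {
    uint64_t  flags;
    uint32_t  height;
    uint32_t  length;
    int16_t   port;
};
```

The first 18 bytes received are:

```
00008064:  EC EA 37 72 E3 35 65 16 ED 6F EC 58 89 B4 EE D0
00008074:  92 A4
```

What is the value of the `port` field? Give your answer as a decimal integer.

-27996

`port` follows `flags` (8 B), `height` (4 B), `length` (4 B), so it starts at offset 8 + 4 + 4 = 16 and occupies 2 bytes.
Bytes at offsets 16..17: 92 A4.
Big-endian: lowest address holds the most-significant byte.
The bytes are already most-significant first: 0x92A4.
Top bit is set, so as a signed 16-bit value this is 0x92A4 − 2^16 = -27996.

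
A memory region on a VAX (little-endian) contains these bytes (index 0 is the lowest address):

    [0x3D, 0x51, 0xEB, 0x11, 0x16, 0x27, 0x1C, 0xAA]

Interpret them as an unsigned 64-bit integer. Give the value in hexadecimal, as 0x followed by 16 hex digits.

In little-endian order the low byte comes first in memory.
Reassemble most-significant byte first: AA 1C 27 16 11 EB 51 3D → 0xAA1C271611EB513D.

0xAA1C271611EB513D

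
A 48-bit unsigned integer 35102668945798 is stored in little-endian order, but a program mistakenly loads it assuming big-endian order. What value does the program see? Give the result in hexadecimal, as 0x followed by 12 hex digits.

35102668945798 in 48-bit hexadecimal is 0x1FECFA1CF986.
Stored little-endian, the bytes at ascending addresses are 86 F9 1C FA EC 1F.
Read back as big-endian, the last byte is least significant, giving 0x86F91CFAEC1F.

0x86F91CFAEC1F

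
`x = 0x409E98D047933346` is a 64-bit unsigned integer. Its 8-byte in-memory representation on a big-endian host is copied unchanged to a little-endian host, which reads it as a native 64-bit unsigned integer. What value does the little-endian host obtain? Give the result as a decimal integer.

Stored big-endian, the bytes at ascending addresses are 40 9E 98 D0 47 93 33 46.
Read back as little-endian, the first byte is least significant, giving 0x46339347D0989E40.
0x46339347D0989E40 = 5058548743118822976.

5058548743118822976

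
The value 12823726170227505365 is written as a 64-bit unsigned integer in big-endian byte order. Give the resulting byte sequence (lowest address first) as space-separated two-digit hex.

B1 F7 07 02 41 4A 78 D5

12823726170227505365 in hexadecimal, padded to 64 bits, is 0xB1F70702414A78D5.
Split into bytes (most-significant first): B1 F7 07 02 41 4A 78 D5.
In big-endian order the high byte comes first in memory.
So the memory order matches the most-significant-first order: B1 F7 07 02 41 4A 78 D5.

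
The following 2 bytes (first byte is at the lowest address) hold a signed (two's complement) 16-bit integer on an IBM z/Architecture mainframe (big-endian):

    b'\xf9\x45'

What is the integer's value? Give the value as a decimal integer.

-1723

In big-endian order the high byte comes first in memory.
The bytes are already most-significant first: 0xF945.
Top bit is set, so as a signed 16-bit value this is 0xF945 − 2^16 = -1723.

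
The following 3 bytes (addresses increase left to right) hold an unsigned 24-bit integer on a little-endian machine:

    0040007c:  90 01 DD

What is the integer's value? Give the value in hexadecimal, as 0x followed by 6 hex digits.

Little-endian stores the least-significant byte at the lowest address.
Reassemble most-significant byte first: DD 01 90 → 0xDD0190.

0xDD0190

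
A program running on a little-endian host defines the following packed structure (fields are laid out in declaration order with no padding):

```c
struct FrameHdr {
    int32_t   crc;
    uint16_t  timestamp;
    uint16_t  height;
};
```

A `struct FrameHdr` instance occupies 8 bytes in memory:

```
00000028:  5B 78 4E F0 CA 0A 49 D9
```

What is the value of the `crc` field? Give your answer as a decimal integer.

`crc` is the first field, at byte offset 0, occupying 4 bytes.
Bytes at offsets 0..3: 5B 78 4E F0.
Little-endian: lowest address holds the least-significant byte.
Reassemble most-significant byte first: F0 4E 78 5B → 0xF04E785B.
Top bit is set, so as a signed 32-bit value this is 0xF04E785B − 2^32 = -263292837.

-263292837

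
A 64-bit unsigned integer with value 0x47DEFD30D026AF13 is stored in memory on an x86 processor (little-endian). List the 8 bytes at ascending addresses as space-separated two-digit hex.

Split into bytes (most-significant first): 47 DE FD 30 D0 26 AF 13.
In little-endian order the low byte comes first in memory.
So at ascending addresses the bytes are 13 AF 26 D0 30 FD DE 47.

13 AF 26 D0 30 FD DE 47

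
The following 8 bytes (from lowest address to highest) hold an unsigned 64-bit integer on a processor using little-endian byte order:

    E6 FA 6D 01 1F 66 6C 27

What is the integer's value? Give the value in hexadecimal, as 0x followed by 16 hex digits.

0x276C661F016DFAE6

In little-endian order the low byte comes first in memory.
Reassemble most-significant byte first: 27 6C 66 1F 01 6D FA E6 → 0x276C661F016DFAE6.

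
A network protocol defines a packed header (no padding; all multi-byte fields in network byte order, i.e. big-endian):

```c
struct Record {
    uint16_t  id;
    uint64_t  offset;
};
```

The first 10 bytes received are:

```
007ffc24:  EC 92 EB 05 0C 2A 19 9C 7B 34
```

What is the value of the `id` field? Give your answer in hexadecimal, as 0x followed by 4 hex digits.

0xEC92

`id` is the first field, at byte offset 0, occupying 2 bytes.
Bytes at offsets 0..1: EC 92.
Big-endian stores the most-significant byte at the lowest address.
The bytes are already most-significant first: 0xEC92.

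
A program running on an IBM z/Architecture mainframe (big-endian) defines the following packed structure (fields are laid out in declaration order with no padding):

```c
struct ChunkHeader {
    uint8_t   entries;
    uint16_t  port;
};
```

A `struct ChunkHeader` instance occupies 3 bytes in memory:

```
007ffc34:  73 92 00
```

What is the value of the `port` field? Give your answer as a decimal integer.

37376

`port` follows `entries` (1 byte), so it starts at byte offset 1 and occupies 2 bytes.
Bytes at offsets 1..2: 92 00.
In big-endian order the high byte comes first in memory.
The bytes are already most-significant first: 0x9200.
0x9200 = 37376.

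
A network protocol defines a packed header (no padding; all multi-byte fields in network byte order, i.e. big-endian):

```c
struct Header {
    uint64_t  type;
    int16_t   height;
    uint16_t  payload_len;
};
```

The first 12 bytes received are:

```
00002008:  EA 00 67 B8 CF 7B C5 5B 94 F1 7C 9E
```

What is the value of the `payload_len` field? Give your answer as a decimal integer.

31902

`payload_len` follows `type` (8 B), `height` (2 B), so it starts at offset 8 + 2 = 10 and occupies 2 bytes.
Bytes at offsets 10..11: 7C 9E.
Big-endian stores the most-significant byte at the lowest address.
The bytes are already most-significant first: 0x7C9E.
0x7C9E = 31902.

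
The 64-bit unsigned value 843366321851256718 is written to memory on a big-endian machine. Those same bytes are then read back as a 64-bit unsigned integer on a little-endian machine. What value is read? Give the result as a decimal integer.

843366321851256718 in 64-bit hexadecimal is 0x0BB43D338D78CF8E.
Stored big-endian, the bytes at ascending addresses are 0B B4 3D 33 8D 78 CF 8E.
Read back as little-endian, the first byte is least significant, giving 0x8ECF788D333DB40B.
0x8ECF788D333DB40B = 10290576221410276363.

10290576221410276363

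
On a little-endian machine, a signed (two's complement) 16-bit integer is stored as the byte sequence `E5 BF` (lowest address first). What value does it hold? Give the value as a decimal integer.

-16411

Little-endian: lowest address holds the least-significant byte.
Reassemble most-significant byte first: BF E5 → 0xBFE5.
Top bit is set, so as a signed 16-bit value this is 0xBFE5 − 2^16 = -16411.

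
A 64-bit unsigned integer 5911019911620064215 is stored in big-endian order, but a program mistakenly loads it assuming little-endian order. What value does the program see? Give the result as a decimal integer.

15560886331078412370

5911019911620064215 in 64-bit hexadecimal is 0x5208294AAC5FF3D7.
Stored big-endian, the bytes at ascending addresses are 52 08 29 4A AC 5F F3 D7.
Read back as little-endian, the first byte is least significant, giving 0xD7F35FAC4A290852.
0xD7F35FAC4A290852 = 15560886331078412370.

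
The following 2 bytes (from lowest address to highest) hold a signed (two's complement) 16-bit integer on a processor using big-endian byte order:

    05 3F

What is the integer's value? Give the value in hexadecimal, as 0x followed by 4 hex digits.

0x053F

In big-endian order the high byte comes first in memory.
The bytes are already most-significant first: 0x053F.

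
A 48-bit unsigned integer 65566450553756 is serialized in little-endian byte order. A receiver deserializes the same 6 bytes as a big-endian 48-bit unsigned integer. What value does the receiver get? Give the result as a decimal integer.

65566450553756 in 48-bit hexadecimal is 0x3BA1E0FE939C.
Stored little-endian, the bytes at ascending addresses are 9C 93 FE E0 A1 3B.
Read back as big-endian, the last byte is least significant, giving 0x9C93FEE0A13B.
0x9C93FEE0A13B = 172159450259771.

172159450259771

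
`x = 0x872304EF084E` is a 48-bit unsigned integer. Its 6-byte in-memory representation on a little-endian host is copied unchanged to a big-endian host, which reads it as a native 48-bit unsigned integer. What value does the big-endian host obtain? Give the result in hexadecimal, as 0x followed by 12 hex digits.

Stored little-endian, the bytes at ascending addresses are 4E 08 EF 04 23 87.
Read back as big-endian, the last byte is least significant, giving 0x4E08EF042387.

0x4E08EF042387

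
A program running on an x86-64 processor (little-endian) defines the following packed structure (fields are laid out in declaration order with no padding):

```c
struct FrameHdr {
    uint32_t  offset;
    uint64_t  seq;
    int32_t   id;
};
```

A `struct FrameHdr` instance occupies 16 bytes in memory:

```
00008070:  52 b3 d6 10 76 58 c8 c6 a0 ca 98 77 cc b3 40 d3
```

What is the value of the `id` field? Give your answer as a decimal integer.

-750734388

`id` follows `offset` (4 B), `seq` (8 B), so it starts at offset 4 + 8 = 12 and occupies 4 bytes.
Bytes at offsets 12..15: CC B3 40 D3.
Little-endian: lowest address holds the least-significant byte.
Reassemble most-significant byte first: D3 40 B3 CC → 0xD340B3CC.
Top bit is set, so as a signed 32-bit value this is 0xD340B3CC − 2^32 = -750734388.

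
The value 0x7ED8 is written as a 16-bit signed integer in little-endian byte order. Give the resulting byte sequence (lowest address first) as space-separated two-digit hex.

D8 7E

Split into bytes (most-significant first): 7E D8.
Little-endian stores the least-significant byte at the lowest address.
So at ascending addresses the bytes are D8 7E.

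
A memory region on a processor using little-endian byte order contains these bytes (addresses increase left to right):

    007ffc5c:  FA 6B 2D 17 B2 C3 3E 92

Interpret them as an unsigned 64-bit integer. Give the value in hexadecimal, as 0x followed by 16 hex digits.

Little-endian stores the least-significant byte at the lowest address.
Reassemble most-significant byte first: 92 3E C3 B2 17 2D 6B FA → 0x923EC3B2172D6BFA.

0x923EC3B2172D6BFA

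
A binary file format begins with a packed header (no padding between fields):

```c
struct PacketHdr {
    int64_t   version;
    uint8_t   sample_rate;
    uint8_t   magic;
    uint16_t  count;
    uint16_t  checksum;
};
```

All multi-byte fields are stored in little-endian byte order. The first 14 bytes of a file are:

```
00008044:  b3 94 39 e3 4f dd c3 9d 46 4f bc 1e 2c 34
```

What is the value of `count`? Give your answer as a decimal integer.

`count` follows `version` (8 B), `sample_rate` (1 B), `magic` (1 B), so it starts at offset 8 + 1 + 1 = 10 and occupies 2 bytes.
Bytes at offsets 10..11: BC 1E.
Little-endian stores the least-significant byte at the lowest address.
Reassemble most-significant byte first: 1E BC → 0x1EBC.
0x1EBC = 7868.

7868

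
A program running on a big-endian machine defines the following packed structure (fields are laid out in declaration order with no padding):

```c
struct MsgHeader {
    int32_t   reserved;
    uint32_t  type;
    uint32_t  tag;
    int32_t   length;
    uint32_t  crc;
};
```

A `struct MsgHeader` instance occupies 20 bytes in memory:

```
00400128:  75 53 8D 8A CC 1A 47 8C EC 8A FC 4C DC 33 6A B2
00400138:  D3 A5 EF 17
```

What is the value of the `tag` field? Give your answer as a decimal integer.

`tag` follows `reserved` (4 B), `type` (4 B), so it starts at offset 4 + 4 = 8 and occupies 4 bytes.
Bytes at offsets 8..11: EC 8A FC 4C.
Big-endian: lowest address holds the most-significant byte.
The bytes are already most-significant first: 0xEC8AFC4C.
0xEC8AFC4C = 3968531532.

3968531532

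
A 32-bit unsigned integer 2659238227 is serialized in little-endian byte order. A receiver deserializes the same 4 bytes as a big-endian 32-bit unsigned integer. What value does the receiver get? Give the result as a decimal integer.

1405190302

2659238227 in 32-bit hexadecimal is 0x9E80C153.
Stored little-endian, the bytes at ascending addresses are 53 C1 80 9E.
Read back as big-endian, the last byte is least significant, giving 0x53C1809E.
0x53C1809E = 1405190302.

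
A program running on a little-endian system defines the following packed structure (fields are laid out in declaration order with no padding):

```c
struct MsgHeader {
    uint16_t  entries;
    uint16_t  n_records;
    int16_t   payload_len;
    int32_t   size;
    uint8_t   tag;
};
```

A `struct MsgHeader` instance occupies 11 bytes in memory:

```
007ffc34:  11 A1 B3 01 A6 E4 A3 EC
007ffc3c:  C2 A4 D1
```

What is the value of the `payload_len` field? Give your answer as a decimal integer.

-7002

`payload_len` follows `entries` (2 B), `n_records` (2 B), so it starts at offset 2 + 2 = 4 and occupies 2 bytes.
Bytes at offsets 4..5: A6 E4.
In little-endian order the low byte comes first in memory.
Reassemble most-significant byte first: E4 A6 → 0xE4A6.
Top bit is set, so as a signed 16-bit value this is 0xE4A6 − 2^16 = -7002.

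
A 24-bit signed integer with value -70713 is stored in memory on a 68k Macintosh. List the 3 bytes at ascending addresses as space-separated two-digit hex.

Two's complement of -70713 in 24 bits: 70713 = 0x011439; invert → 0xFEEBC6; add 1 → 0xFEEBC7.
Split into bytes (most-significant first): FE EB C7.
Big-endian: lowest address holds the most-significant byte.
So the memory order matches the most-significant-first order: FE EB C7.

FE EB C7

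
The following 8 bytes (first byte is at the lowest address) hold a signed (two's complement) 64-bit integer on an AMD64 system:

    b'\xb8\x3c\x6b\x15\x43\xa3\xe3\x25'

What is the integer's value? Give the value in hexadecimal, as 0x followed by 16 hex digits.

0x25E3A343156B3CB8

Little-endian: lowest address holds the least-significant byte.
Reassemble most-significant byte first: 25 E3 A3 43 15 6B 3C B8 → 0x25E3A343156B3CB8.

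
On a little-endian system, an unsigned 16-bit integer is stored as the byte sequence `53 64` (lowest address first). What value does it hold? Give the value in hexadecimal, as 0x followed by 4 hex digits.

In little-endian order the low byte comes first in memory.
Reassemble most-significant byte first: 64 53 → 0x6453.

0x6453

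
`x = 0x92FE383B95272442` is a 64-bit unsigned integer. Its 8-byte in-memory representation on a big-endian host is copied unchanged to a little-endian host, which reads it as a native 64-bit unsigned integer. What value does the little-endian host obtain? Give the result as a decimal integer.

Stored big-endian, the bytes at ascending addresses are 92 FE 38 3B 95 27 24 42.
Read back as little-endian, the first byte is least significant, giving 0x422427953B38FE92.
0x422427953B38FE92 = 4765977827562028690.

4765977827562028690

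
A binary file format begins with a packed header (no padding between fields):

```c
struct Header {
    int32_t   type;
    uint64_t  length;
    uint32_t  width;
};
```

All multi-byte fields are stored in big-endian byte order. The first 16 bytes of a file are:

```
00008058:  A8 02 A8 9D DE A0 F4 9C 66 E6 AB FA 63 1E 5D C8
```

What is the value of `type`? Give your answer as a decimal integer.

`type` is the first field, at byte offset 0, occupying 4 bytes.
Bytes at offsets 0..3: A8 02 A8 9D.
Big-endian: lowest address holds the most-significant byte.
The bytes are already most-significant first: 0xA802A89D.
Top bit is set, so as a signed 32-bit value this is 0xA802A89D − 2^32 = -1476220771.

-1476220771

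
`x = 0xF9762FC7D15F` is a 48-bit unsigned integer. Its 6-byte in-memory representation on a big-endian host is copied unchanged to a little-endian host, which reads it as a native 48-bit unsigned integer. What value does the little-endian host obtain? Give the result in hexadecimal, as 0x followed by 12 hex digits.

0x5FD1C72F76F9

Stored big-endian, the bytes at ascending addresses are F9 76 2F C7 D1 5F.
Read back as little-endian, the first byte is least significant, giving 0x5FD1C72F76F9.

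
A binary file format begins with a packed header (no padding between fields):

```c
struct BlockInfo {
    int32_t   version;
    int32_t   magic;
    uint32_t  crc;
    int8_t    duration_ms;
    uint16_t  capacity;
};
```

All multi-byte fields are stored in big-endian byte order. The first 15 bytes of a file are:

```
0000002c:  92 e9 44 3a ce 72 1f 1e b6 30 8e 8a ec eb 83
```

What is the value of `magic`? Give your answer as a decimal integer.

`magic` follows `version` (4 bytes), so it starts at byte offset 4 and occupies 4 bytes.
Bytes at offsets 4..7: CE 72 1F 1E.
Big-endian stores the most-significant byte at the lowest address.
The bytes are already most-significant first: 0xCE721F1E.
Top bit is set, so as a signed 32-bit value this is 0xCE721F1E − 2^32 = -831381730.

-831381730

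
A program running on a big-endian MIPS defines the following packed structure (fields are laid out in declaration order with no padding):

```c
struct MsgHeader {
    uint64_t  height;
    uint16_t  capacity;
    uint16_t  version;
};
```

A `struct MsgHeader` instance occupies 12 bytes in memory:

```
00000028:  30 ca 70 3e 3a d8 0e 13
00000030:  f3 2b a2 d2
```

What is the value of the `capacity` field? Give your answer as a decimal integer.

62251

`capacity` follows `height` (8 bytes), so it starts at byte offset 8 and occupies 2 bytes.
Bytes at offsets 8..9: F3 2B.
Big-endian stores the most-significant byte at the lowest address.
The bytes are already most-significant first: 0xF32B.
0xF32B = 62251.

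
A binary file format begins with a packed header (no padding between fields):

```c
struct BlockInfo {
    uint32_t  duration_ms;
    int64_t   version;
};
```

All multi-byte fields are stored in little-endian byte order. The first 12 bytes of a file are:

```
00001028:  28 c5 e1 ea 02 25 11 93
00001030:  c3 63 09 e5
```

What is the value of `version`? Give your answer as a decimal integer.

-1942912072596511486

`version` follows `duration_ms` (4 bytes), so it starts at byte offset 4 and occupies 8 bytes.
Bytes at offsets 4..11: 02 25 11 93 C3 63 09 E5.
In little-endian order the low byte comes first in memory.
Reassemble most-significant byte first: E5 09 63 C3 93 11 25 02 → 0xE50963C393112502.
Top bit is set, so as a signed 64-bit value this is 0xE50963C393112502 − 2^64 = -1942912072596511486.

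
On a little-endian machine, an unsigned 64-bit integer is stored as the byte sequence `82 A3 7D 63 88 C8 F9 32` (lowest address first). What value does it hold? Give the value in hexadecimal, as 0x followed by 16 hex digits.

0x32F9C888637DA382

Little-endian: lowest address holds the least-significant byte.
Reassemble most-significant byte first: 32 F9 C8 88 63 7D A3 82 → 0x32F9C888637DA382.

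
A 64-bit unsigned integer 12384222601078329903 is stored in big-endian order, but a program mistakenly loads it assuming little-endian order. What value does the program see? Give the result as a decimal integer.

3409967487022325163

12384222601078329903 in 64-bit hexadecimal is 0xABDD98D75CA3522F.
Stored big-endian, the bytes at ascending addresses are AB DD 98 D7 5C A3 52 2F.
Read back as little-endian, the first byte is least significant, giving 0x2F52A35CD798DDAB.
0x2F52A35CD798DDAB = 3409967487022325163.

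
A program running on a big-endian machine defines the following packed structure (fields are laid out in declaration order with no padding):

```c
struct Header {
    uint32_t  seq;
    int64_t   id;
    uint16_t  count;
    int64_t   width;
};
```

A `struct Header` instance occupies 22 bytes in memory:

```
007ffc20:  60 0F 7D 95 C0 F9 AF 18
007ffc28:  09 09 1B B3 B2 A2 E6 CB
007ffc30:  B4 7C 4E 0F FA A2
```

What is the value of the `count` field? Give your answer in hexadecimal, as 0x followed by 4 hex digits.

`count` follows `seq` (4 B), `id` (8 B), so it starts at offset 4 + 8 = 12 and occupies 2 bytes.
Bytes at offsets 12..13: B2 A2.
In big-endian order the high byte comes first in memory.
The bytes are already most-significant first: 0xB2A2.

0xB2A2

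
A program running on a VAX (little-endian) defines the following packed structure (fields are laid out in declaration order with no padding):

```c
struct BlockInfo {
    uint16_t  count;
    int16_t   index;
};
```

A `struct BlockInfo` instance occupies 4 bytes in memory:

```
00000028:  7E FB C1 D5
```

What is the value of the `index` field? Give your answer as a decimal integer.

`index` follows `count` (2 bytes), so it starts at byte offset 2 and occupies 2 bytes.
Bytes at offsets 2..3: C1 D5.
In little-endian order the low byte comes first in memory.
Reassemble most-significant byte first: D5 C1 → 0xD5C1.
Top bit is set, so as a signed 16-bit value this is 0xD5C1 − 2^16 = -10815.

-10815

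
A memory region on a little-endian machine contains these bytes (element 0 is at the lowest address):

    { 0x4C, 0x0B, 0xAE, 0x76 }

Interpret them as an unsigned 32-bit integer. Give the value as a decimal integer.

1991117644

In little-endian order the low byte comes first in memory.
Reassemble most-significant byte first: 76 AE 0B 4C → 0x76AE0B4C.
0x76AE0B4C = 1991117644.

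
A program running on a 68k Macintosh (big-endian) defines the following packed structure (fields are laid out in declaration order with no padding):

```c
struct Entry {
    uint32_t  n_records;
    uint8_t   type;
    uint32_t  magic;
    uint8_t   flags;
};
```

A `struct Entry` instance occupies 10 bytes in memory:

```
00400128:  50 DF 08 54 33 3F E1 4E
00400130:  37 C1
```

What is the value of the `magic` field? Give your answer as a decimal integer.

`magic` follows `n_records` (4 B), `type` (1 B), so it starts at offset 4 + 1 = 5 and occupies 4 bytes.
Bytes at offsets 5..8: 3F E1 4E 37.
In big-endian order the high byte comes first in memory.
The bytes are already most-significant first: 0x3FE14E37.
0x3FE14E37 = 1071730231.

1071730231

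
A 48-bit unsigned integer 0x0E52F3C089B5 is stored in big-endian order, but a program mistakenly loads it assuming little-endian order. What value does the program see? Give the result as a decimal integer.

199603252318734

Stored big-endian, the bytes at ascending addresses are 0E 52 F3 C0 89 B5.
Read back as little-endian, the first byte is least significant, giving 0xB589C0F3520E.
0xB589C0F3520E = 199603252318734.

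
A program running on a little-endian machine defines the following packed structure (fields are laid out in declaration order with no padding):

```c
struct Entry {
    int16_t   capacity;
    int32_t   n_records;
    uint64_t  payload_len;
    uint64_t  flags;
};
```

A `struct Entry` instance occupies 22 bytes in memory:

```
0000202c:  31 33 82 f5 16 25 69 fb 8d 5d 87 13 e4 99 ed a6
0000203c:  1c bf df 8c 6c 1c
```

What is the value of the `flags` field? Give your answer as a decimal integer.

`flags` follows `capacity` (2 B), `n_records` (4 B), `payload_len` (8 B), so it starts at offset 2 + 4 + 8 = 14 and occupies 8 bytes.
Bytes at offsets 14..21: ED A6 1C BF DF 8C 6C 1C.
Little-endian: lowest address holds the least-significant byte.
Reassemble most-significant byte first: 1C 6C 8C DF BF 1C A6 ED → 0x1C6C8CDFBF1CA6ED.
0x1C6C8CDFBF1CA6ED = 2048166823158654701.

2048166823158654701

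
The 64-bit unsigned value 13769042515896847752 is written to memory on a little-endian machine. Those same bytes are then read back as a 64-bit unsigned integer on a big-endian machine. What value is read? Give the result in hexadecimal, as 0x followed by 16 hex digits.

0x884D4879377715BF

13769042515896847752 in 64-bit hexadecimal is 0xBF15773779484D88.
Stored little-endian, the bytes at ascending addresses are 88 4D 48 79 37 77 15 BF.
Read back as big-endian, the last byte is least significant, giving 0x884D4879377715BF.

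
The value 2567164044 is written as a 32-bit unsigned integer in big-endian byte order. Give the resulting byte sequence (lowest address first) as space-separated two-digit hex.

2567164044 in hexadecimal, padded to 32 bits, is 0x9903D08C.
Split into bytes (most-significant first): 99 03 D0 8C.
Big-endian: lowest address holds the most-significant byte.
So the memory order matches the most-significant-first order: 99 03 D0 8C.

99 03 D0 8C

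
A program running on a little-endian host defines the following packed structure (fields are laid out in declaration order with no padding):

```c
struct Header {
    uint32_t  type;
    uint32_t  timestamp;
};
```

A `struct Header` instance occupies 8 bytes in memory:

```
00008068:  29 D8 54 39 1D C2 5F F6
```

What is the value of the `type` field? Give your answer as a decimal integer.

`type` is the first field, at byte offset 0, occupying 4 bytes.
Bytes at offsets 0..3: 29 D8 54 39.
Little-endian: lowest address holds the least-significant byte.
Reassemble most-significant byte first: 39 54 D8 29 → 0x3954D829.
0x3954D829 = 961861673.

961861673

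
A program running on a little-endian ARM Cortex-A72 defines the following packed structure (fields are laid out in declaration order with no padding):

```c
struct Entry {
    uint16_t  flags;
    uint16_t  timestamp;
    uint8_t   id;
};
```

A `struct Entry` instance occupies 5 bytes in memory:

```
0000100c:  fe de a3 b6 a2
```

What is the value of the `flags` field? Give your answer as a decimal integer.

`flags` is the first field, at byte offset 0, occupying 2 bytes.
Bytes at offsets 0..1: FE DE.
Little-endian: lowest address holds the least-significant byte.
Reassemble most-significant byte first: DE FE → 0xDEFE.
0xDEFE = 57086.

57086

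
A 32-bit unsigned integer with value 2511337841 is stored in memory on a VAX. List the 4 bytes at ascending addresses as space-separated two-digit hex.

2511337841 in hexadecimal, padded to 32 bits, is 0x95AFF971.
Split into bytes (most-significant first): 95 AF F9 71.
In little-endian order the low byte comes first in memory.
So at ascending addresses the bytes are 71 F9 AF 95.

71 F9 AF 95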